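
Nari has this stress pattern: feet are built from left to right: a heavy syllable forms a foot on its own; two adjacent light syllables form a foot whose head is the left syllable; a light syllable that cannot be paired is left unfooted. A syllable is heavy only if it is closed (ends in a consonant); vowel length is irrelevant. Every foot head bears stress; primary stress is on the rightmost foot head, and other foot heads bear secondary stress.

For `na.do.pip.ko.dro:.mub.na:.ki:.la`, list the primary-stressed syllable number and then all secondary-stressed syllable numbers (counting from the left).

Weights: 1 na L, 2 do L, 3 pip H, 4 ko L, 5 dro: L, 6 mub H, 7 na: L, 8 ki: L, 9 la L.
Parse left to right (heavy = foot alone; LL = one foot; stranded L unfooted): (ˈna.do) (ˈpip) (ˈko.dro:) (ˈmub) (ˈna:.ki:) la.
Foot heads: 1, 3, 4, 6, 7.
Primary stress on the rightmost head = syllable 7.
Secondary stress on 1, 3, 4, 6: ˌna.do.ˌpip.ˌko.dro:.ˌmub.ˈna:.ki:.la.

primary 7, secondary 1, 3, 4, 6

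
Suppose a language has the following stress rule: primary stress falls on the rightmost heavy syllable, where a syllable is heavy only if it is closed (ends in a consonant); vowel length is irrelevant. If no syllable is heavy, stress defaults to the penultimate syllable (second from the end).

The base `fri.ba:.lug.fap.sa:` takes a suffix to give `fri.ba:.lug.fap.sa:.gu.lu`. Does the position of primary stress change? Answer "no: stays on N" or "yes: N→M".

no: stays on 4

Base `fri.ba:.lug.fap.sa:` (5 syllables):
  Weights: 1 fri L, 2 ba: L, 3 lug H, 4 fap H, 5 sa: L.
  Heavy syllables in the domain: 3, 4. The rightmost is syllable 4 (fap).
  → primary stress on syllable 4.
Suffixed `fri.ba:.lug.fap.sa:.gu.lu` (7 syllables):
  Weights: 1 fri L, 2 ba: L, 3 lug H, 4 fap H, 5 sa: L, 6 gu L, 7 lu L.
  Heavy syllables in the domain: 3, 4. The rightmost is syllable 4 (fap).
  → primary stress on syllable 4.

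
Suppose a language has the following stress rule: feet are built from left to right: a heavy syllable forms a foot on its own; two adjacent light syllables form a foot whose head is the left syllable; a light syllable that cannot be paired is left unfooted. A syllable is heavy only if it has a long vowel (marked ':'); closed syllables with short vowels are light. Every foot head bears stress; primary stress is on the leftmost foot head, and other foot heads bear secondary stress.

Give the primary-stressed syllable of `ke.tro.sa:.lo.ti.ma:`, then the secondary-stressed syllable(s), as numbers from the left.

Weights: 1 ke L, 2 tro L, 3 sa: H, 4 lo L, 5 ti L, 6 ma: H.
Parse left to right (heavy = foot alone; LL = one foot; stranded L unfooted): (ˈke.tro) (ˈsa:) (ˈlo.ti) (ˈma:).
Foot heads: 1, 3, 4, 6.
Primary stress on the leftmost head = syllable 1.
Secondary stress on 3, 4, 6: ˈke.tro.ˌsa:.ˌlo.ti.ˌma:.

primary 1, secondary 3, 4, 6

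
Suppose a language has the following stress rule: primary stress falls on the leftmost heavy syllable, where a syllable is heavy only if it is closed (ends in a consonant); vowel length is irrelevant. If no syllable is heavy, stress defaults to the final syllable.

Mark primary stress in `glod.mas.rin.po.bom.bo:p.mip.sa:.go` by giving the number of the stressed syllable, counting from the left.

1

Weights: 1 glod H, 2 mas H, 3 rin H, 4 po L, 5 bom H, 6 bo:p H, 7 mip H, 8 sa: L, 9 go L.
Heavy syllables in the domain: 1, 2, 3, 5, 6, 7. The leftmost is syllable 1 (glod).
Primary stress: syllable 1 → ˈglod.mas.rin.po.bom.bo:p.mip.sa:.go.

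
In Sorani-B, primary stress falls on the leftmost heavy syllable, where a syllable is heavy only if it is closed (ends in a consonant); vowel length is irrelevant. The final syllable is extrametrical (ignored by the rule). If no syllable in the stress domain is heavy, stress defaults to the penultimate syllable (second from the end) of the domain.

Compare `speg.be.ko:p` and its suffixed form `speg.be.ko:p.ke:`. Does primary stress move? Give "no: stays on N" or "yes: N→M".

Base `speg.be.ko:p` (3 syllables):
  The final syllable (3, ko:p) is extrametrical; the stress domain is syllables 1–2.
  Weights: 1 speg H, 2 be L.
  Heavy syllables in the domain: 1. The leftmost is syllable 1 (speg).
  → primary stress on syllable 1.
Suffixed `speg.be.ko:p.ke:` (4 syllables):
  The final syllable (4, ke:) is extrametrical; the stress domain is syllables 1–3.
  Weights: 1 speg H, 2 be L, 3 ko:p H.
  Heavy syllables in the domain: 1, 3. The leftmost is syllable 1 (speg).
  → primary stress on syllable 1.

no: stays on 1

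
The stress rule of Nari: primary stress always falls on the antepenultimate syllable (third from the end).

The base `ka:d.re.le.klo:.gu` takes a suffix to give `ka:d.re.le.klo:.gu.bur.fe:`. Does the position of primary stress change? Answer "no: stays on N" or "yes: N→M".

Base `ka:d.re.le.klo:.gu` (5 syllables):
  The word has 5 syllables; the antepenultimate syllable (third from the end) is syllable 3 (le).
  → primary stress on syllable 3.
Suffixed `ka:d.re.le.klo:.gu.bur.fe:` (7 syllables):
  The word has 7 syllables; the antepenultimate syllable (third from the end) is syllable 5 (gu).
  → primary stress on syllable 5.

yes: 3→5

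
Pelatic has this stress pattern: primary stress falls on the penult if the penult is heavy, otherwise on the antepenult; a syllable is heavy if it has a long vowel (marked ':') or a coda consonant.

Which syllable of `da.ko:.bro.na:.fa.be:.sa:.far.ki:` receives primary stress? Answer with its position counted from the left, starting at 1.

8

Weights: 7 sa: H, 8 far H, 9 ki: H.
The penult (syllable 8, far) is heavy, so it takes stress.
Primary stress: syllable 8 → da.ko:.bro.na:.fa.be:.sa:.ˈfar.ki:.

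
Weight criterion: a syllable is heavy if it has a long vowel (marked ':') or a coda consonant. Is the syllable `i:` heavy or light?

`i:`: long vowel, open (no coda). Long vowel → heavy.

heavy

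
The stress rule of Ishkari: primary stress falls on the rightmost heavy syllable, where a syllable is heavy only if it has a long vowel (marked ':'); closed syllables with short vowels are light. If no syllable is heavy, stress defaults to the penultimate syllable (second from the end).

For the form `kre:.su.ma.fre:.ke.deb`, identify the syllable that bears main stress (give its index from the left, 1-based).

4

Weights: 1 kre: H, 2 su L, 3 ma L, 4 fre: H, 5 ke L, 6 deb L.
Heavy syllables in the domain: 1, 4. The rightmost is syllable 4 (fre:).
Primary stress: syllable 4 → kre:.su.ma.ˈfre:.ke.deb.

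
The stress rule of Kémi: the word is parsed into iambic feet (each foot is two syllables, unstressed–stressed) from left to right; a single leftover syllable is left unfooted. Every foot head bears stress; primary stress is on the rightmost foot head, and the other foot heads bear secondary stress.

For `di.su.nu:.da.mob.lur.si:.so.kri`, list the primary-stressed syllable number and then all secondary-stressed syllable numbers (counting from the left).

Parse left to right into iambic (σˈσ) feet: (di.ˈsu) (nu:.ˈda) (mob.ˈlur) (si:.ˈso) kri. Syllable 9 is left unfooted.
Foot heads (stressed positions): 2, 4, 6, 8.
End Rule Rightmost: primary stress on the rightmost head = syllable 8.
Secondary stress on 2, 4, 6: di.ˌsu.nu:.ˌda.mob.ˌlur.si:.ˈso.kri.

primary 8, secondary 2, 4, 6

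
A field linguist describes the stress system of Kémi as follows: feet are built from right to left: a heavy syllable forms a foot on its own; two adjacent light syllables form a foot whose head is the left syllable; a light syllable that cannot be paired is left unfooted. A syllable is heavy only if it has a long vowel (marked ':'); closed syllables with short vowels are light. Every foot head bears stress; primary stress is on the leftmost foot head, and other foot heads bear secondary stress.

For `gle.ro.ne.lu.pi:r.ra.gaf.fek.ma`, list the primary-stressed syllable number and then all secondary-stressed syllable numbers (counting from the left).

Weights: 1 gle L, 2 ro L, 3 ne L, 4 lu L, 5 pi:r H, 6 ra L, 7 gaf L, 8 fek L, 9 ma L.
Parse right to left (heavy = foot alone; LL = one foot; stranded L unfooted): (ˈgle.ro) (ˈne.lu) (ˈpi:r) (ˈra.gaf) (ˈfek.ma).
Foot heads: 1, 3, 5, 6, 8.
Primary stress on the leftmost head = syllable 1.
Secondary stress on 3, 5, 6, 8: ˈgle.ro.ˌne.lu.ˌpi:r.ˌra.gaf.ˌfek.ma.

primary 1, secondary 3, 5, 6, 8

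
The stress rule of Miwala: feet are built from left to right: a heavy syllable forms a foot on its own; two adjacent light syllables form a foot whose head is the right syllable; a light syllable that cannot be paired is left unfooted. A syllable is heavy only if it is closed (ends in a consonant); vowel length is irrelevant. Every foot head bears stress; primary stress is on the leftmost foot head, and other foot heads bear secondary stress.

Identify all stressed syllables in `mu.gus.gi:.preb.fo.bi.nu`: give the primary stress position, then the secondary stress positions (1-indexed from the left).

Weights: 1 mu L, 2 gus H, 3 gi: L, 4 preb H, 5 fo L, 6 bi L, 7 nu L.
Parse left to right (heavy = foot alone; LL = one foot; stranded L unfooted): mu (ˈgus) gi: (ˈpreb) (fo.ˈbi) nu.
Foot heads: 2, 4, 6.
Primary stress on the leftmost head = syllable 2.
Secondary stress on 4, 6: mu.ˈgus.gi:.ˌpreb.fo.ˌbi.nu.

primary 2, secondary 4, 6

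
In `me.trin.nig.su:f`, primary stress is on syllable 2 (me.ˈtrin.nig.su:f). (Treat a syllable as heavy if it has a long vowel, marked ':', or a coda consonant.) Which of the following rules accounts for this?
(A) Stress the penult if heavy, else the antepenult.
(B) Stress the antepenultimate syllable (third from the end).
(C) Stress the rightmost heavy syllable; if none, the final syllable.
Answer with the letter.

Rule A → syllable 3 (observed: 2).
Rule B → syllable 2 ✓.
Rule C → syllable 4 (observed: 2).

B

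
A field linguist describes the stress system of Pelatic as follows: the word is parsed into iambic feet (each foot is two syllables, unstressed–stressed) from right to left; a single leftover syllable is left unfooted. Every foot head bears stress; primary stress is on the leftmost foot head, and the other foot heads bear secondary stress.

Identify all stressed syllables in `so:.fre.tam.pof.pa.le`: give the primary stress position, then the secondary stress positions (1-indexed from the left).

primary 2, secondary 4, 6

Parse right to left into iambic (σˈσ) feet: (so:.ˈfre) (tam.ˈpof) (pa.ˈle).
Foot heads (stressed positions): 2, 4, 6.
End Rule Leftmost: primary stress on the leftmost head = syllable 2.
Secondary stress on 4, 6: so:.ˈfre.tam.ˌpof.pa.ˌle.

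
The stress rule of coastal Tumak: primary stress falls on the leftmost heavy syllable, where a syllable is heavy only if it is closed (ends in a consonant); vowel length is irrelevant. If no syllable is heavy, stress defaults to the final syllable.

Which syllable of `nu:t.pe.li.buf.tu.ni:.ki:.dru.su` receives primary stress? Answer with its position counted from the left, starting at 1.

Weights: 1 nu:t H, 2 pe L, 3 li L, 4 buf H, 5 tu L, 6 ni: L, 7 ki: L, 8 dru L, 9 su L.
Heavy syllables in the domain: 1, 4. The leftmost is syllable 1 (nu:t).
Primary stress: syllable 1 → ˈnu:t.pe.li.buf.tu.ni:.ki:.dru.su.

1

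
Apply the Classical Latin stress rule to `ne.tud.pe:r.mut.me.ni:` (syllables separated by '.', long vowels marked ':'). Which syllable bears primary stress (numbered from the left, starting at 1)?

Classical Latin: stress the penult if heavy (long vowel or closed), else the antepenult.
Weights: 4 mut H, 5 me L, 6 ni: H.
The penult (syllable 5, me) is light, so stress falls on the antepenult (syllable 4, mut).
Stress on syllable 4: ne.tud.pe:r.ˈmut.me.ni:.

4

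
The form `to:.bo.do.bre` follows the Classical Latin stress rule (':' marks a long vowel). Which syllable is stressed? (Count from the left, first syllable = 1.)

Classical Latin: stress the penult if heavy (long vowel or closed), else the antepenult.
Weights: 2 bo L, 3 do L, 4 bre L.
The penult (syllable 3, do) is light, so stress falls on the antepenult (syllable 2, bo).
Stress on syllable 2: to:.ˈbo.do.bre.

2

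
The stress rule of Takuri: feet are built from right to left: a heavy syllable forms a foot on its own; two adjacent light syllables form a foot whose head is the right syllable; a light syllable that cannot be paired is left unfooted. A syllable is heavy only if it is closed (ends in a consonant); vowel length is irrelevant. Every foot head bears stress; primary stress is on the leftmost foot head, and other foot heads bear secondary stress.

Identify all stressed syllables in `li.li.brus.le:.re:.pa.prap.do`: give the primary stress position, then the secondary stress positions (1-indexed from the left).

Weights: 1 li L, 2 li L, 3 brus H, 4 le: L, 5 re: L, 6 pa L, 7 prap H, 8 do L.
Parse right to left (heavy = foot alone; LL = one foot; stranded L unfooted): (li.ˈli) (ˈbrus) le: (re:.ˈpa) (ˈprap) do.
Foot heads: 2, 3, 6, 7.
Primary stress on the leftmost head = syllable 2.
Secondary stress on 3, 6, 7: li.ˈli.ˌbrus.le:.re:.ˌpa.ˌprap.do.

primary 2, secondary 3, 6, 7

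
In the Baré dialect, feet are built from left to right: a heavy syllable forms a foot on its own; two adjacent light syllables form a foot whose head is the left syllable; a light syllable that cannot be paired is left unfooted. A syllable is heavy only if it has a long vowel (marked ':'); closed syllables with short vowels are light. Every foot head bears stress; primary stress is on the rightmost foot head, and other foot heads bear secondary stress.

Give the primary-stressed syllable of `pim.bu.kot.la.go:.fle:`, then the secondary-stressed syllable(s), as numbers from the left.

Weights: 1 pim L, 2 bu L, 3 kot L, 4 la L, 5 go: H, 6 fle: H.
Parse left to right (heavy = foot alone; LL = one foot; stranded L unfooted): (ˈpim.bu) (ˈkot.la) (ˈgo:) (ˈfle:).
Foot heads: 1, 3, 5, 6.
Primary stress on the rightmost head = syllable 6.
Secondary stress on 1, 3, 5: ˌpim.bu.ˌkot.la.ˌgo:.ˈfle:.

primary 6, secondary 1, 3, 5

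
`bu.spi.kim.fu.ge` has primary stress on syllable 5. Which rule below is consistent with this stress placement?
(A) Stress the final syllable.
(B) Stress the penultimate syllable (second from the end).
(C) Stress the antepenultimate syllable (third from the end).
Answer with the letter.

A

Rule A → syllable 5 ✓.
Rule B → syllable 4 (observed: 5).
Rule C → syllable 3 (observed: 5).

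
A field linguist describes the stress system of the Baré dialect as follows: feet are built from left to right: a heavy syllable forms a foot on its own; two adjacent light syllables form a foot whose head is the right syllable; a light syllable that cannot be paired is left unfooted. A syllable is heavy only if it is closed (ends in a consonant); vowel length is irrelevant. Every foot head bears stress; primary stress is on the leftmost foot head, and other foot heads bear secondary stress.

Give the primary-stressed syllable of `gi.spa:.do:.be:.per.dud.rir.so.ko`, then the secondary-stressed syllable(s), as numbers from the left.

primary 2, secondary 4, 5, 6, 7, 9

Weights: 1 gi L, 2 spa: L, 3 do: L, 4 be: L, 5 per H, 6 dud H, 7 rir H, 8 so L, 9 ko L.
Parse left to right (heavy = foot alone; LL = one foot; stranded L unfooted): (gi.ˈspa:) (do:.ˈbe:) (ˈper) (ˈdud) (ˈrir) (so.ˈko).
Foot heads: 2, 4, 5, 6, 7, 9.
Primary stress on the leftmost head = syllable 2.
Secondary stress on 4, 5, 6, 7, 9: gi.ˈspa:.do:.ˌbe:.ˌper.ˌdud.ˌrir.so.ˌko.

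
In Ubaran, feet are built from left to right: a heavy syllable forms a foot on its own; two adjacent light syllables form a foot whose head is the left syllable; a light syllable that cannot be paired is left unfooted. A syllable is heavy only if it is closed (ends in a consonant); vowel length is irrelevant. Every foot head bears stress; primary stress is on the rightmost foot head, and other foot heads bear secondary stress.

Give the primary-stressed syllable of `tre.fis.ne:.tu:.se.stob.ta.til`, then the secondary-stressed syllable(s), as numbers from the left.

primary 8, secondary 2, 3, 6

Weights: 1 tre L, 2 fis H, 3 ne: L, 4 tu: L, 5 se L, 6 stob H, 7 ta L, 8 til H.
Parse left to right (heavy = foot alone; LL = one foot; stranded L unfooted): tre (ˈfis) (ˈne:.tu:) se (ˈstob) ta (ˈtil).
Foot heads: 2, 3, 6, 8.
Primary stress on the rightmost head = syllable 8.
Secondary stress on 2, 3, 6: tre.ˌfis.ˌne:.tu:.se.ˌstob.ta.ˈtil.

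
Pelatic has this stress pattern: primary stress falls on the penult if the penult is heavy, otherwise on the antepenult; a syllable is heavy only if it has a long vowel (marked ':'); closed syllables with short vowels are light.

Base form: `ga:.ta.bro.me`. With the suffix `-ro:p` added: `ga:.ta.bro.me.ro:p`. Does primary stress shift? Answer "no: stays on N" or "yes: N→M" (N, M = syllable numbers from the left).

yes: 2→3

Base `ga:.ta.bro.me` (4 syllables):
  Weights: 2 ta L, 3 bro L, 4 me L.
  The penult (syllable 3, bro) is light, so stress falls on the antepenult (syllable 2, ta).
  → primary stress on syllable 2.
Suffixed `ga:.ta.bro.me.ro:p` (5 syllables):
  Weights: 3 bro L, 4 me L, 5 ro:p H.
  The penult (syllable 4, me) is light, so stress falls on the antepenult (syllable 3, bro).
  → primary stress on syllable 3.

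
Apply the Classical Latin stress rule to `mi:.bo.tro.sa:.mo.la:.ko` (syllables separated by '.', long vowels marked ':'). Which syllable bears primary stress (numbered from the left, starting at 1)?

Classical Latin: stress the penult if heavy (long vowel or closed), else the antepenult.
Weights: 5 mo L, 6 la: H, 7 ko L.
The penult (syllable 6, la:) is heavy, so it takes stress.
Stress on syllable 6: mi:.bo.tro.sa:.mo.ˈla:.ko.

6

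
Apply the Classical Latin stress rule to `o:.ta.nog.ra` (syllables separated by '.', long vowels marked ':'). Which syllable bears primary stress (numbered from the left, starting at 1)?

Classical Latin: stress the penult if heavy (long vowel or closed), else the antepenult.
Weights: 2 ta L, 3 nog H, 4 ra L.
The penult (syllable 3, nog) is heavy, so it takes stress.
Stress on syllable 3: o:.ta.ˈnog.ra.

3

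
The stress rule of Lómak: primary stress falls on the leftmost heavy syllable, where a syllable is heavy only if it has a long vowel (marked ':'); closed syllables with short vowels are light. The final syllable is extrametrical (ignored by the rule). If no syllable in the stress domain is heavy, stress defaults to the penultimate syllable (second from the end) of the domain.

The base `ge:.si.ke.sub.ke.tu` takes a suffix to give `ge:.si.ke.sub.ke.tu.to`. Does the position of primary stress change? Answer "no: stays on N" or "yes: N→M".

Base `ge:.si.ke.sub.ke.tu` (6 syllables):
  The final syllable (6, tu) is extrametrical; the stress domain is syllables 1–5.
  Weights: 1 ge: H, 2 si L, 3 ke L, 4 sub L, 5 ke L.
  Heavy syllables in the domain: 1. The leftmost is syllable 1 (ge:).
  → primary stress on syllable 1.
Suffixed `ge:.si.ke.sub.ke.tu.to` (7 syllables):
  The final syllable (7, to) is extrametrical; the stress domain is syllables 1–6.
  Weights: 1 ge: H, 2 si L, 3 ke L, 4 sub L, 5 ke L, 6 tu L.
  Heavy syllables in the domain: 1. The leftmost is syllable 1 (ge:).
  → primary stress on syllable 1.

no: stays on 1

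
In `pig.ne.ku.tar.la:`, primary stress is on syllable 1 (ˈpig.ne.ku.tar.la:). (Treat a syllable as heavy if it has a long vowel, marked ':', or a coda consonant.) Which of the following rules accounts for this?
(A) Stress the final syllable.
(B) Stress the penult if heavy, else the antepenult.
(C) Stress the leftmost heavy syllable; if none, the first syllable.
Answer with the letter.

C

Rule A → syllable 5 (observed: 1).
Rule B → syllable 4 (observed: 1).
Rule C → syllable 1 ✓.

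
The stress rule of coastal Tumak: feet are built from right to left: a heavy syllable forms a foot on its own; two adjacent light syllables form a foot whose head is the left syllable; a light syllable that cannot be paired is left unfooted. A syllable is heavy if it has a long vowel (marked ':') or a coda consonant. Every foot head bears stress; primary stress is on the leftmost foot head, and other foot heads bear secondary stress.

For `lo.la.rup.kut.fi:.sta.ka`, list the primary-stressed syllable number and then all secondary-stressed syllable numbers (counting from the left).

primary 1, secondary 3, 4, 5, 6

Weights: 1 lo L, 2 la L, 3 rup H, 4 kut H, 5 fi: H, 6 sta L, 7 ka L.
Parse right to left (heavy = foot alone; LL = one foot; stranded L unfooted): (ˈlo.la) (ˈrup) (ˈkut) (ˈfi:) (ˈsta.ka).
Foot heads: 1, 3, 4, 5, 6.
Primary stress on the leftmost head = syllable 1.
Secondary stress on 3, 4, 5, 6: ˈlo.la.ˌrup.ˌkut.ˌfi:.ˌsta.ka.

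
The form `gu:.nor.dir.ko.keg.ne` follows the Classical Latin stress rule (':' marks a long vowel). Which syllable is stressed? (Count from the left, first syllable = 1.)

5

Classical Latin: stress the penult if heavy (long vowel or closed), else the antepenult.
Weights: 4 ko L, 5 keg H, 6 ne L.
The penult (syllable 5, keg) is heavy, so it takes stress.
Stress on syllable 5: gu:.nor.dir.ko.ˈkeg.ne.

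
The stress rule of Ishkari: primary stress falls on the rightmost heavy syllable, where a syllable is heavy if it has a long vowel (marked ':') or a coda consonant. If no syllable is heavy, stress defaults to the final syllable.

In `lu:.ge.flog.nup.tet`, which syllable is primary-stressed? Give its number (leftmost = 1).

5

Weights: 1 lu: H, 2 ge L, 3 flog H, 4 nup H, 5 tet H.
Heavy syllables in the domain: 1, 3, 4, 5. The rightmost is syllable 5 (tet).
Primary stress: syllable 5 → lu:.ge.flog.nup.ˈtet.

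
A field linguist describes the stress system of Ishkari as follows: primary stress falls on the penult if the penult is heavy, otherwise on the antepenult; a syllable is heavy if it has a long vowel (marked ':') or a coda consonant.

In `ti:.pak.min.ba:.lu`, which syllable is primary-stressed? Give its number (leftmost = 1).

4

Weights: 3 min H, 4 ba: H, 5 lu L.
The penult (syllable 4, ba:) is heavy, so it takes stress.
Primary stress: syllable 4 → ti:.pak.min.ˈba:.lu.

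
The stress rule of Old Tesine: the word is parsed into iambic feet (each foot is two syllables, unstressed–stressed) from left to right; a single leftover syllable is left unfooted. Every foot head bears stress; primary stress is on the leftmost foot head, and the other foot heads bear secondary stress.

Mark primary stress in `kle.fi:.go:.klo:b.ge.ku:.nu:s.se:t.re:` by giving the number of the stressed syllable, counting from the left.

2

Parse left to right into iambic (σˈσ) feet: (kle.ˈfi:) (go:.ˈklo:b) (ge.ˈku:) (nu:s.ˈse:t) re:. Syllable 9 is left unfooted.
Foot heads (stressed positions): 2, 4, 6, 8.
End Rule Leftmost: primary stress on the leftmost head = syllable 2.
Primary stress: syllable 2 → kle.ˈfi:.go:.klo:b.ge.ku:.nu:s.se:t.re:.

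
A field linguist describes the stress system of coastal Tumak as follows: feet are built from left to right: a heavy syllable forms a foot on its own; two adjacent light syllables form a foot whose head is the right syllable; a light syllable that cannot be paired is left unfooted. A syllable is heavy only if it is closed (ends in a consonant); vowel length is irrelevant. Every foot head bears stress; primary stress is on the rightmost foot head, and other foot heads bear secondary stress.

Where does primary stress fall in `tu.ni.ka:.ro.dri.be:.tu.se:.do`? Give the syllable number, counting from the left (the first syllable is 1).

8

Weights: 1 tu L, 2 ni L, 3 ka: L, 4 ro L, 5 dri L, 6 be: L, 7 tu L, 8 se: L, 9 do L.
Parse left to right (heavy = foot alone; LL = one foot; stranded L unfooted): (tu.ˈni) (ka:.ˈro) (dri.ˈbe:) (tu.ˈse:) do.
Foot heads: 2, 4, 6, 8.
Primary stress on the rightmost head = syllable 8.
Primary stress: syllable 8 → tu.ni.ka:.ro.dri.be:.tu.ˈse:.do.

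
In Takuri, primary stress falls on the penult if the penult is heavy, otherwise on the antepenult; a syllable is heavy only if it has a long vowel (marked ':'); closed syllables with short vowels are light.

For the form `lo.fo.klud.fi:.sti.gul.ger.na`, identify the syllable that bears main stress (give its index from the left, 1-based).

6

Weights: 6 gul L, 7 ger L, 8 na L.
The penult (syllable 7, ger) is light, so stress falls on the antepenult (syllable 6, gul).
Primary stress: syllable 6 → lo.fo.klud.fi:.sti.ˈgul.ger.na.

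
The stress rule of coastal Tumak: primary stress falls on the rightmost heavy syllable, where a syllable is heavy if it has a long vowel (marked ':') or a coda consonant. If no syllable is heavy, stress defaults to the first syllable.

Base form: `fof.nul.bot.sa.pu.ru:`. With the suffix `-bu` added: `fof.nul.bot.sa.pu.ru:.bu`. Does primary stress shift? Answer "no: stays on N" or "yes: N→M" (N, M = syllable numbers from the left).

Base `fof.nul.bot.sa.pu.ru:` (6 syllables):
  Weights: 1 fof H, 2 nul H, 3 bot H, 4 sa L, 5 pu L, 6 ru: H.
  Heavy syllables in the domain: 1, 2, 3, 6. The rightmost is syllable 6 (ru:).
  → primary stress on syllable 6.
Suffixed `fof.nul.bot.sa.pu.ru:.bu` (7 syllables):
  Weights: 1 fof H, 2 nul H, 3 bot H, 4 sa L, 5 pu L, 6 ru: H, 7 bu L.
  Heavy syllables in the domain: 1, 2, 3, 6. The rightmost is syllable 6 (ru:).
  → primary stress on syllable 6.

no: stays on 6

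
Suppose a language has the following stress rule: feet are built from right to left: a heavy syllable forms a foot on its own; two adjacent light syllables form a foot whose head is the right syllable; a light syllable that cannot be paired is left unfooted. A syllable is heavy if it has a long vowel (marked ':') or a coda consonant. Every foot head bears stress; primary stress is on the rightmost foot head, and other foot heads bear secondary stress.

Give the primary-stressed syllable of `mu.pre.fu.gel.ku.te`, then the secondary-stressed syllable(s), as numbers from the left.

primary 6, secondary 3, 4

Weights: 1 mu L, 2 pre L, 3 fu L, 4 gel H, 5 ku L, 6 te L.
Parse right to left (heavy = foot alone; LL = one foot; stranded L unfooted): mu (pre.ˈfu) (ˈgel) (ku.ˈte).
Foot heads: 3, 4, 6.
Primary stress on the rightmost head = syllable 6.
Secondary stress on 3, 4: mu.pre.ˌfu.ˌgel.ku.ˈte.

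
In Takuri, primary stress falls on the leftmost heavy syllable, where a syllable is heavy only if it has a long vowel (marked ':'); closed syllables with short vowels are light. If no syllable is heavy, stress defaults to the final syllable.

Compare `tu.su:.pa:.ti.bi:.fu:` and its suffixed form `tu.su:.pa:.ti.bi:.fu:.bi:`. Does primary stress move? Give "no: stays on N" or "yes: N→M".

no: stays on 2

Base `tu.su:.pa:.ti.bi:.fu:` (6 syllables):
  Weights: 1 tu L, 2 su: H, 3 pa: H, 4 ti L, 5 bi: H, 6 fu: H.
  Heavy syllables in the domain: 2, 3, 5, 6. The leftmost is syllable 2 (su:).
  → primary stress on syllable 2.
Suffixed `tu.su:.pa:.ti.bi:.fu:.bi:` (7 syllables):
  Weights: 1 tu L, 2 su: H, 3 pa: H, 4 ti L, 5 bi: H, 6 fu: H, 7 bi: H.
  Heavy syllables in the domain: 2, 3, 5, 6, 7. The leftmost is syllable 2 (su:).
  → primary stress on syllable 2.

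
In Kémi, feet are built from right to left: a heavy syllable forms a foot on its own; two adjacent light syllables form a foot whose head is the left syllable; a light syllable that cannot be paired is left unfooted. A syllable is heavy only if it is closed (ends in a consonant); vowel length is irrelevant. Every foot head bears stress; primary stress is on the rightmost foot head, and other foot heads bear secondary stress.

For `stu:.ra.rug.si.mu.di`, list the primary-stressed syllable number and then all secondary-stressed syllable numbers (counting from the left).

primary 5, secondary 1, 3

Weights: 1 stu: L, 2 ra L, 3 rug H, 4 si L, 5 mu L, 6 di L.
Parse right to left (heavy = foot alone; LL = one foot; stranded L unfooted): (ˈstu:.ra) (ˈrug) si (ˈmu.di).
Foot heads: 1, 3, 5.
Primary stress on the rightmost head = syllable 5.
Secondary stress on 1, 3: ˌstu:.ra.ˌrug.si.ˈmu.di.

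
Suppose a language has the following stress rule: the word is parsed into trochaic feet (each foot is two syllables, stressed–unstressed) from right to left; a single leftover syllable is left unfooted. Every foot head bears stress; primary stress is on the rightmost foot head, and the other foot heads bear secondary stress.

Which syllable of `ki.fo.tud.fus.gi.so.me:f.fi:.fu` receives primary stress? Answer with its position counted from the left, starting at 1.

Parse right to left into trochaic (ˈσσ) feet: ki (ˈfo.tud) (ˈfus.gi) (ˈso.me:f) (ˈfi:.fu). Syllable 1 is left unfooted.
Foot heads (stressed positions): 2, 4, 6, 8.
End Rule Rightmost: primary stress on the rightmost head = syllable 8.
Primary stress: syllable 8 → ki.fo.tud.fus.gi.so.me:f.ˈfi:.fu.

8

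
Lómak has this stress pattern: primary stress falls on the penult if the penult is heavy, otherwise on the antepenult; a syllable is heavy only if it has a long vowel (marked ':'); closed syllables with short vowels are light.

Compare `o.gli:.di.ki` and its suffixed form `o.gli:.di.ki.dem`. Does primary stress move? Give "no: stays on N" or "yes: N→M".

Base `o.gli:.di.ki` (4 syllables):
  Weights: 2 gli: H, 3 di L, 4 ki L.
  The penult (syllable 3, di) is light, so stress falls on the antepenult (syllable 2, gli:).
  → primary stress on syllable 2.
Suffixed `o.gli:.di.ki.dem` (5 syllables):
  Weights: 3 di L, 4 ki L, 5 dem L.
  The penult (syllable 4, ki) is light, so stress falls on the antepenult (syllable 3, di).
  → primary stress on syllable 3.

yes: 2→3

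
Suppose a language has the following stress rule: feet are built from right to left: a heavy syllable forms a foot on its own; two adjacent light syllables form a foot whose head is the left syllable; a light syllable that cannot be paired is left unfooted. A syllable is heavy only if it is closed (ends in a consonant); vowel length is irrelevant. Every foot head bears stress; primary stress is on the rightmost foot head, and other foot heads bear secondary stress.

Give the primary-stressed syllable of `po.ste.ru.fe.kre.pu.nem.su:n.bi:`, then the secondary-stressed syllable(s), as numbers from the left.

Weights: 1 po L, 2 ste L, 3 ru L, 4 fe L, 5 kre L, 6 pu L, 7 nem H, 8 su:n H, 9 bi: L.
Parse right to left (heavy = foot alone; LL = one foot; stranded L unfooted): (ˈpo.ste) (ˈru.fe) (ˈkre.pu) (ˈnem) (ˈsu:n) bi:.
Foot heads: 1, 3, 5, 7, 8.
Primary stress on the rightmost head = syllable 8.
Secondary stress on 1, 3, 5, 7: ˌpo.ste.ˌru.fe.ˌkre.pu.ˌnem.ˈsu:n.bi:.

primary 8, secondary 1, 3, 5, 7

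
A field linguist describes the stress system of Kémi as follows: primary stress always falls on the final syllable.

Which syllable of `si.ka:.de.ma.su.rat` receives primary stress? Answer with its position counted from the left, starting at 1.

The word has 6 syllables; the final syllable is syllable 6 (rat).
Primary stress: syllable 6 → si.ka:.de.ma.su.ˈrat.

6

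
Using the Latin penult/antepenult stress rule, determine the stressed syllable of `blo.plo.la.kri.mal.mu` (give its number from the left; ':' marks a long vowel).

Classical Latin: stress the penult if heavy (long vowel or closed), else the antepenult.
Weights: 4 kri L, 5 mal H, 6 mu L.
The penult (syllable 5, mal) is heavy, so it takes stress.
Stress on syllable 5: blo.plo.la.kri.ˈmal.mu.

5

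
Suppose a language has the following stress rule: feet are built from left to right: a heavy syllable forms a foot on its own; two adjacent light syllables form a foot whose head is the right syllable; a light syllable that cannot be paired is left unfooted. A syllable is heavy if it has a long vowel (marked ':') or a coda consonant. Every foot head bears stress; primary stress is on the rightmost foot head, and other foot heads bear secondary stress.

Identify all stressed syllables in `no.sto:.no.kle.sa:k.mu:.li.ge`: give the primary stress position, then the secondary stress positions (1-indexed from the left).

primary 8, secondary 2, 4, 5, 6

Weights: 1 no L, 2 sto: H, 3 no L, 4 kle L, 5 sa:k H, 6 mu: H, 7 li L, 8 ge L.
Parse left to right (heavy = foot alone; LL = one foot; stranded L unfooted): no (ˈsto:) (no.ˈkle) (ˈsa:k) (ˈmu:) (li.ˈge).
Foot heads: 2, 4, 5, 6, 8.
Primary stress on the rightmost head = syllable 8.
Secondary stress on 2, 4, 5, 6: no.ˌsto:.no.ˌkle.ˌsa:k.ˌmu:.li.ˈge.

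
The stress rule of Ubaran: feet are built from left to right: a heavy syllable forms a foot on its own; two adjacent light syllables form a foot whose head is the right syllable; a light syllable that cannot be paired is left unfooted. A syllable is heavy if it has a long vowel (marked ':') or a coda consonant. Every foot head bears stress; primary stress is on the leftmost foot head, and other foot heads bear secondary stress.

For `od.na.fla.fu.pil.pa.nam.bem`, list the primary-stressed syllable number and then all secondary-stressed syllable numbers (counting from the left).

primary 1, secondary 3, 5, 7, 8

Weights: 1 od H, 2 na L, 3 fla L, 4 fu L, 5 pil H, 6 pa L, 7 nam H, 8 bem H.
Parse left to right (heavy = foot alone; LL = one foot; stranded L unfooted): (ˈod) (na.ˈfla) fu (ˈpil) pa (ˈnam) (ˈbem).
Foot heads: 1, 3, 5, 7, 8.
Primary stress on the leftmost head = syllable 1.
Secondary stress on 3, 5, 7, 8: ˈod.na.ˌfla.fu.ˌpil.pa.ˌnam.ˌbem.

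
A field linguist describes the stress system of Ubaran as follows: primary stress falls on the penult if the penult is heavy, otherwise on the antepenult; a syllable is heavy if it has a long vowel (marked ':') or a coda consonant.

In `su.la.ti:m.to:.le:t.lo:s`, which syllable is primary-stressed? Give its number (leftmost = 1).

5

Weights: 4 to: H, 5 le:t H, 6 lo:s H.
The penult (syllable 5, le:t) is heavy, so it takes stress.
Primary stress: syllable 5 → su.la.ti:m.to:.ˈle:t.lo:s.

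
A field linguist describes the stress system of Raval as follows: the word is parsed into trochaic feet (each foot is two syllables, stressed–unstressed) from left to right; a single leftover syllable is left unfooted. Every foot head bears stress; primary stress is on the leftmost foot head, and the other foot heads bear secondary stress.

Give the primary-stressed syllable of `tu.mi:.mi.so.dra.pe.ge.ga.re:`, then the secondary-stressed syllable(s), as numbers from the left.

primary 1, secondary 3, 5, 7

Parse left to right into trochaic (ˈσσ) feet: (ˈtu.mi:) (ˈmi.so) (ˈdra.pe) (ˈge.ga) re:. Syllable 9 is left unfooted.
Foot heads (stressed positions): 1, 3, 5, 7.
End Rule Leftmost: primary stress on the leftmost head = syllable 1.
Secondary stress on 3, 5, 7: ˈtu.mi:.ˌmi.so.ˌdra.pe.ˌge.ga.re:.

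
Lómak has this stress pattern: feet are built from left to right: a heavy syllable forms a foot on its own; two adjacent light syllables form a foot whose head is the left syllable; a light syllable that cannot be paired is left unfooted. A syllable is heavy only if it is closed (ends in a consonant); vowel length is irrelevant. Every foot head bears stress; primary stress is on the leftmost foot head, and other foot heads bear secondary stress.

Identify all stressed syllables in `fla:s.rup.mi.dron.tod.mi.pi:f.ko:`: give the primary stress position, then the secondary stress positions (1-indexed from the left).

primary 1, secondary 2, 4, 5, 7

Weights: 1 fla:s H, 2 rup H, 3 mi L, 4 dron H, 5 tod H, 6 mi L, 7 pi:f H, 8 ko: L.
Parse left to right (heavy = foot alone; LL = one foot; stranded L unfooted): (ˈfla:s) (ˈrup) mi (ˈdron) (ˈtod) mi (ˈpi:f) ko:.
Foot heads: 1, 2, 4, 5, 7.
Primary stress on the leftmost head = syllable 1.
Secondary stress on 2, 4, 5, 7: ˈfla:s.ˌrup.mi.ˌdron.ˌtod.mi.ˌpi:f.ko:.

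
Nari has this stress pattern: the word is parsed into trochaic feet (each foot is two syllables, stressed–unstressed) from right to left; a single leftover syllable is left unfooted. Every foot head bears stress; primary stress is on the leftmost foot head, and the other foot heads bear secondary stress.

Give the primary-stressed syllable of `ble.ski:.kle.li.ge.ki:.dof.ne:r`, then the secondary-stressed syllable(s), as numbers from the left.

Parse right to left into trochaic (ˈσσ) feet: (ˈble.ski:) (ˈkle.li) (ˈge.ki:) (ˈdof.ne:r).
Foot heads (stressed positions): 1, 3, 5, 7.
End Rule Leftmost: primary stress on the leftmost head = syllable 1.
Secondary stress on 3, 5, 7: ˈble.ski:.ˌkle.li.ˌge.ki:.ˌdof.ne:r.

primary 1, secondary 3, 5, 7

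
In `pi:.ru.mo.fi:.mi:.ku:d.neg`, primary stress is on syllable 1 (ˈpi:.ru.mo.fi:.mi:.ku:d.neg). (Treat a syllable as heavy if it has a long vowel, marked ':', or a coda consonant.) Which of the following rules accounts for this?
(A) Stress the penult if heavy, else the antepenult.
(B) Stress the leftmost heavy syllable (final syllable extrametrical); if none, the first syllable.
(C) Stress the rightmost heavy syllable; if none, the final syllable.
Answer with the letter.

Rule A → syllable 6 (observed: 1).
Rule B → syllable 1 ✓.
Rule C → syllable 7 (observed: 1).

B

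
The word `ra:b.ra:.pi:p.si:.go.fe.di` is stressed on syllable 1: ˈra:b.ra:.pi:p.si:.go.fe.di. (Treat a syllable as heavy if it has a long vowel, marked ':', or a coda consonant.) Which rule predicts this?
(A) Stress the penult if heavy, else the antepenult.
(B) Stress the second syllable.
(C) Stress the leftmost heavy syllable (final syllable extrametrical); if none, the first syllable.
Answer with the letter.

C

Rule A → syllable 5 (observed: 1).
Rule B → syllable 2 (observed: 1).
Rule C → syllable 1 ✓.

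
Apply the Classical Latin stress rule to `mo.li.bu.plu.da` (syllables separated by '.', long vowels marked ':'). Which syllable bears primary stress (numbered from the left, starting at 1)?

Classical Latin: stress the penult if heavy (long vowel or closed), else the antepenult.
Weights: 3 bu L, 4 plu L, 5 da L.
The penult (syllable 4, plu) is light, so stress falls on the antepenult (syllable 3, bu).
Stress on syllable 3: mo.li.ˈbu.plu.da.

3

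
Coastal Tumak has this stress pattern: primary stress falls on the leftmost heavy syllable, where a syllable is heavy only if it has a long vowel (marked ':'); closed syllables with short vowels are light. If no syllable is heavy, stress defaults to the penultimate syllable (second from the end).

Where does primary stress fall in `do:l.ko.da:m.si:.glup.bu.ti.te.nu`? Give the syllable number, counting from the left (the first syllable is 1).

Weights: 1 do:l H, 2 ko L, 3 da:m H, 4 si: H, 5 glup L, 6 bu L, 7 ti L, 8 te L, 9 nu L.
Heavy syllables in the domain: 1, 3, 4. The leftmost is syllable 1 (do:l).
Primary stress: syllable 1 → ˈdo:l.ko.da:m.si:.glup.bu.ti.te.nu.

1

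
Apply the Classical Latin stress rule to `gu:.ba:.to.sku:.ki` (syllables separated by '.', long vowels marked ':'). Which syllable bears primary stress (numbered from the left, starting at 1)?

Classical Latin: stress the penult if heavy (long vowel or closed), else the antepenult.
Weights: 3 to L, 4 sku: H, 5 ki L.
The penult (syllable 4, sku:) is heavy, so it takes stress.
Stress on syllable 4: gu:.ba:.to.ˈsku:.ki.

4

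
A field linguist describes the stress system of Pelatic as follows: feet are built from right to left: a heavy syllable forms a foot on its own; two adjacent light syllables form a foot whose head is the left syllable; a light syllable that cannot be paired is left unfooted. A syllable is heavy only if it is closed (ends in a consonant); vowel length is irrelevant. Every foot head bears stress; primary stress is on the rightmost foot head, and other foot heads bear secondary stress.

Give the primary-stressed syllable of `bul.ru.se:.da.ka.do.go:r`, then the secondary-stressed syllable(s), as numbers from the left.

Weights: 1 bul H, 2 ru L, 3 se: L, 4 da L, 5 ka L, 6 do L, 7 go:r H.
Parse right to left (heavy = foot alone; LL = one foot; stranded L unfooted): (ˈbul) ru (ˈse:.da) (ˈka.do) (ˈgo:r).
Foot heads: 1, 3, 5, 7.
Primary stress on the rightmost head = syllable 7.
Secondary stress on 1, 3, 5: ˌbul.ru.ˌse:.da.ˌka.do.ˈgo:r.

primary 7, secondary 1, 3, 5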